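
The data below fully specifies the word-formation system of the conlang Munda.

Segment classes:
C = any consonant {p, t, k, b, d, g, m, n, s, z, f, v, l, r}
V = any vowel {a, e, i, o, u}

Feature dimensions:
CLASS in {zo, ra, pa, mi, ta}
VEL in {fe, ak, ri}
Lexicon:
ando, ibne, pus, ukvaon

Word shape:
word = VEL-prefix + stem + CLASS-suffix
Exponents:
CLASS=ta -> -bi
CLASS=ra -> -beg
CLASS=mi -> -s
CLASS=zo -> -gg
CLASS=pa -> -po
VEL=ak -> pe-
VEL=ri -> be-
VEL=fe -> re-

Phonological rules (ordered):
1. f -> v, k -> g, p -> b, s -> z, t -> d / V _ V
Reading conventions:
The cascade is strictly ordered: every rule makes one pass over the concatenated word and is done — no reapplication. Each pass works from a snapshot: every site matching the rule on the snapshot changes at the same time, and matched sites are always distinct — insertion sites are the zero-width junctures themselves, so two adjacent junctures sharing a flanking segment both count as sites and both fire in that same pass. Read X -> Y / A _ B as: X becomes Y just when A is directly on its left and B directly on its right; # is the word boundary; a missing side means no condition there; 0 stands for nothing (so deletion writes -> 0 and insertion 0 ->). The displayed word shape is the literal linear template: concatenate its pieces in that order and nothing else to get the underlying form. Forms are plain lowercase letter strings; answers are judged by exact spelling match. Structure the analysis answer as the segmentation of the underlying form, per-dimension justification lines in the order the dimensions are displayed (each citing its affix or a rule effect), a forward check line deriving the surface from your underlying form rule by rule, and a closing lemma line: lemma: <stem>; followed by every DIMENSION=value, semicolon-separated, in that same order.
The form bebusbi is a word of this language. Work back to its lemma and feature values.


underlying: be-pus-bi
CLASS=ta - signalled by the affix -bi
VEL=ri - signalled by the affix be-
check: bepusbi -> bebusbi
lemma: pus; CLASS=ta; VEL=ri


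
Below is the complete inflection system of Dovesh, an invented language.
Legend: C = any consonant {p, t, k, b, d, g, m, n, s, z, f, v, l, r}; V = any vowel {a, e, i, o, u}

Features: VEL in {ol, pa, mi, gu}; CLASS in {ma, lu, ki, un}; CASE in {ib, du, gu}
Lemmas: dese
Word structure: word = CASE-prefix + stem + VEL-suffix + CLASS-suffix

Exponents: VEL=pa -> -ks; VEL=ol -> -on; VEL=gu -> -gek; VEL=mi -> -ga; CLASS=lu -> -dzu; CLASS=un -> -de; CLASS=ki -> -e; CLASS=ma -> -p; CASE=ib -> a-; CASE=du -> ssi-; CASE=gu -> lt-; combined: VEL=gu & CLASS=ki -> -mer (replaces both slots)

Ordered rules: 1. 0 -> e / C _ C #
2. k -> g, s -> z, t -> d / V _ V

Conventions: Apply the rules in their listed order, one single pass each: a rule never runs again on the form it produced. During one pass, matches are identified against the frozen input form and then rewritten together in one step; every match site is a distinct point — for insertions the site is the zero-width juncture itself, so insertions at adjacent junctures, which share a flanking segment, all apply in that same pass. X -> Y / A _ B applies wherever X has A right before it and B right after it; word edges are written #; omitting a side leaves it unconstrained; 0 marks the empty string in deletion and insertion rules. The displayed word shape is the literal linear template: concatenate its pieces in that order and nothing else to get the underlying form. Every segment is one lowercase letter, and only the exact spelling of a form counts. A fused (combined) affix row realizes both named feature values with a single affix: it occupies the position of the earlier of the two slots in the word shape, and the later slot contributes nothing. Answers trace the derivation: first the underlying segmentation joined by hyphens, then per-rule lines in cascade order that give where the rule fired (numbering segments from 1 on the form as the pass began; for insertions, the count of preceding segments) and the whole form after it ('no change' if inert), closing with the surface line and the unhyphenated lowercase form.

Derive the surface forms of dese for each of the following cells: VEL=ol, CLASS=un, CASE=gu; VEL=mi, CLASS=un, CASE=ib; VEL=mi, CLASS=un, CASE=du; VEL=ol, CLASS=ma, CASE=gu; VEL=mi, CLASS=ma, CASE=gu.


cell VEL=ol, CLASS=un, CASE=gu:
underlying: lt-dese-on-de
1. 0 -> e / C _ C #: no change
2. k -> g, s -> z, t -> d / V _ V: fires at position(s) 5: ltdezeonde
surface: ltdezeonde

cell VEL=mi, CLASS=un, CASE=ib:
underlying: a-dese-ga-de
1. 0 -> e / C _ C #: no change
2. k -> g, s -> z, t -> d / V _ V: fires at position(s) 4: adezegade
surface: adezegade

cell VEL=mi, CLASS=un, CASE=du:
underlying: ssi-dese-ga-de
1. 0 -> e / C _ C #: no change
2. k -> g, s -> z, t -> d / V _ V: fires at position(s) 6: ssidezegade
surface: ssidezegade

cell VEL=ol, CLASS=ma, CASE=gu:
underlying: lt-dese-on-p
1. 0 -> e / C _ C #: inserts after position(s) 8: ltdeseonep
2. k -> g, s -> z, t -> d / V _ V: fires at position(s) 5: ltdezeonep
surface: ltdezeonep

cell VEL=mi, CLASS=ma, CASE=gu:
underlying: lt-dese-ga-p
1. 0 -> e / C _ C #: no change
2. k -> g, s -> z, t -> d / V _ V: fires at position(s) 5: ltdezegap
surface: ltdezegap


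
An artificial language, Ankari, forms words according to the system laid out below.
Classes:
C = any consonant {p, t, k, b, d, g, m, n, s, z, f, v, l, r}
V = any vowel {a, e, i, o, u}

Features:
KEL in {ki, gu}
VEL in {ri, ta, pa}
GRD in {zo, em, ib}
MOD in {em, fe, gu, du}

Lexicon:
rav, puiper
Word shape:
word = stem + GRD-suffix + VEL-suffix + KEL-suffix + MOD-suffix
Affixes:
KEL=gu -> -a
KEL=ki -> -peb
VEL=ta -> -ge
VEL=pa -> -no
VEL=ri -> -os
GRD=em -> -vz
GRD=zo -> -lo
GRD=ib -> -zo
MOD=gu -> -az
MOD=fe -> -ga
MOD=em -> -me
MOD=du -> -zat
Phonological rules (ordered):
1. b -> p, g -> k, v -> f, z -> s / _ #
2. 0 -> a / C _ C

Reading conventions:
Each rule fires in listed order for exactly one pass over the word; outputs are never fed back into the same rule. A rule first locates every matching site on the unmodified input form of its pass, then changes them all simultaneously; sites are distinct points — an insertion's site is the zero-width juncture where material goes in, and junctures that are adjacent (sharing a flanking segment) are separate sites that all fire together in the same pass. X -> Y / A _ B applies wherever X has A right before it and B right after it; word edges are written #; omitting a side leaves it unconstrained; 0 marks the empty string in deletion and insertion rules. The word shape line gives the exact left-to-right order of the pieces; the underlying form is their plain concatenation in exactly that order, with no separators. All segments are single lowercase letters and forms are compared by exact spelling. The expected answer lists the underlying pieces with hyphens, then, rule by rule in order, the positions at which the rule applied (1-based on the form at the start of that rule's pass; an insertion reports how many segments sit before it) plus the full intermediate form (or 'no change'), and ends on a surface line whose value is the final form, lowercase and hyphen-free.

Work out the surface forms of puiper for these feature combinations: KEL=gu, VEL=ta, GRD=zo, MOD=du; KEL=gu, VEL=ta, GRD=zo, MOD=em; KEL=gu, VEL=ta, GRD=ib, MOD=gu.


cell KEL=gu, VEL=ta, GRD=zo, MOD=du:
underlying: puiper-lo-ge-a-zat
1. b -> p, g -> k, v -> f, z -> s / _ #: no change
2. 0 -> a / C _ C: inserts after position(s) 6: puiperalogeazat
surface: puiperalogeazat

cell KEL=gu, VEL=ta, GRD=zo, MOD=em:
underlying: puiper-lo-ge-a-me
1. b -> p, g -> k, v -> f, z -> s / _ #: no change
2. 0 -> a / C _ C: inserts after position(s) 6: puiperalogeame
surface: puiperalogeame

cell KEL=gu, VEL=ta, GRD=ib, MOD=gu:
underlying: puiper-zo-ge-a-az
1. b -> p, g -> k, v -> f, z -> s / _ #: fires at position(s) 13: puiperzogeaas
2. 0 -> a / C _ C: inserts after position(s) 6: puiperazogeaas
surface: puiperazogeaas


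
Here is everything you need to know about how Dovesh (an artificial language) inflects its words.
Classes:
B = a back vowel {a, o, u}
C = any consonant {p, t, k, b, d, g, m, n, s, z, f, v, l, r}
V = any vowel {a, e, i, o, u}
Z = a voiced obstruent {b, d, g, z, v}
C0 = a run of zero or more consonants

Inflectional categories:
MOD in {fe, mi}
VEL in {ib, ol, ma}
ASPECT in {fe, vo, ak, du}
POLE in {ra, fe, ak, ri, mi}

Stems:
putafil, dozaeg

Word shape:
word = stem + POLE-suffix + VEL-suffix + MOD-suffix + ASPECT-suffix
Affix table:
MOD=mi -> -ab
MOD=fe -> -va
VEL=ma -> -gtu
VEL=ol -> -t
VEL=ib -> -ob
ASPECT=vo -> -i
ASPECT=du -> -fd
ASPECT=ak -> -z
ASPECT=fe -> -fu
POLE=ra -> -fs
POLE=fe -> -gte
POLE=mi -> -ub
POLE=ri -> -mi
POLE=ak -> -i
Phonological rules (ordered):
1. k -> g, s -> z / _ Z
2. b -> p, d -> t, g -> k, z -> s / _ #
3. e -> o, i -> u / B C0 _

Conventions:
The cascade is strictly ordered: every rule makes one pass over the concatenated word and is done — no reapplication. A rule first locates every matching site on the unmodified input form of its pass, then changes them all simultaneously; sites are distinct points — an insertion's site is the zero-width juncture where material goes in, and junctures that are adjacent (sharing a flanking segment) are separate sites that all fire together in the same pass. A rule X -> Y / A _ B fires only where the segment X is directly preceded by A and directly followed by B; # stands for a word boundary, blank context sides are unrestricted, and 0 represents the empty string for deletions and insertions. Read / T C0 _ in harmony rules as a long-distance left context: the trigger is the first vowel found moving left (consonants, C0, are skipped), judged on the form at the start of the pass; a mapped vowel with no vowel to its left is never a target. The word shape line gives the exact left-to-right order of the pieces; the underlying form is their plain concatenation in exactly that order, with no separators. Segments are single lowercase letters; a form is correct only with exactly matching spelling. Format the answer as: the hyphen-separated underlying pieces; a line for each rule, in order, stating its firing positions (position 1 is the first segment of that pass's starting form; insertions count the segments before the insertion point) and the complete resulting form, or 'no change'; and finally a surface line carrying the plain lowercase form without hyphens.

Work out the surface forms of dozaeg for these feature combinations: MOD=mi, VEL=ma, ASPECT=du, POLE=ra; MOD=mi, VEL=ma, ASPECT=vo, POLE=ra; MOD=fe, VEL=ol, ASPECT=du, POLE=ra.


cell MOD=mi, VEL=ma, ASPECT=du, POLE=ra:
underlying: dozaeg-fs-gtu-ab-fd
1. k -> g, s -> z / _ Z: fires at position(s) 8: dozaegfzgtuabfd
2. b -> p, d -> t, g -> k, z -> s / _ #: fires at position(s) 15: dozaegfzgtuabft
3. e -> o, i -> u / B C0 _: fires at position(s) 5: dozaogfzgtuabft
surface: dozaogfzgtuabft

cell MOD=mi, VEL=ma, ASPECT=vo, POLE=ra:
underlying: dozaeg-fs-gtu-ab-i
1. k -> g, s -> z / _ Z: fires at position(s) 8: dozaegfzgtuabi
2. b -> p, d -> t, g -> k, z -> s / _ #: no change
3. e -> o, i -> u / B C0 _: fires at position(s) 5, 14: dozaogfzgtuabu
surface: dozaogfzgtuabu

cell MOD=fe, VEL=ol, ASPECT=du, POLE=ra:
underlying: dozaeg-fs-t-va-fd
1. k -> g, s -> z / _ Z: no change
2. b -> p, d -> t, g -> k, z -> s / _ #: fires at position(s) 13: dozaegfstvaft
3. e -> o, i -> u / B C0 _: fires at position(s) 5: dozaogfstvaft
surface: dozaogfstvaft


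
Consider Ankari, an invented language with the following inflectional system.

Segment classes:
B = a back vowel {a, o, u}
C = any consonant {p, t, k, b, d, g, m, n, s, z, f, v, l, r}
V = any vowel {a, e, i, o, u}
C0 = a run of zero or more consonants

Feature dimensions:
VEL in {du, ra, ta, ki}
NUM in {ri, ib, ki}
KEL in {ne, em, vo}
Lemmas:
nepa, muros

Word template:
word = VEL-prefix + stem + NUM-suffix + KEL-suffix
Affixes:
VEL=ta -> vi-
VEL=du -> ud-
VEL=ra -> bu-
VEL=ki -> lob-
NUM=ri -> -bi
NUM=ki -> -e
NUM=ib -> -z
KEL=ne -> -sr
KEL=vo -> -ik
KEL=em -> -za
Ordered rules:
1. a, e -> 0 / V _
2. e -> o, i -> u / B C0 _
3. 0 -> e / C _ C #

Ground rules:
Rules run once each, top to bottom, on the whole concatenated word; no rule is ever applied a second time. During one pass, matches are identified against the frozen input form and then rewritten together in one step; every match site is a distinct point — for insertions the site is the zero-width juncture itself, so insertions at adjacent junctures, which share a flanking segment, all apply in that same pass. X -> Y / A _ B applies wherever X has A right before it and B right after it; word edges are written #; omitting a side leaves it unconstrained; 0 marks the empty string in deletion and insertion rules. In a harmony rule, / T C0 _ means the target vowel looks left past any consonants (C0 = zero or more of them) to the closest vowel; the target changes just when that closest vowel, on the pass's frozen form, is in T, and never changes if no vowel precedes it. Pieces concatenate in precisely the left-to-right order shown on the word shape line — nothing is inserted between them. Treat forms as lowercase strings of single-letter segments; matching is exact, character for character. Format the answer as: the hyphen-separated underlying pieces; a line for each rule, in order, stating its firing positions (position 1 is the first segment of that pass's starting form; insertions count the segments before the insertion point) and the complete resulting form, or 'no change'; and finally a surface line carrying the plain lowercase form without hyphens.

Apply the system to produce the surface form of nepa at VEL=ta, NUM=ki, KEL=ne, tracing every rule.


underlying: vi-nepa-e-sr
1. a, e -> 0 / V _: fires at position(s) 7: vinepasr
2. e -> o, i -> u / B C0 _: no change
3. 0 -> e / C _ C #: inserts after position(s) 7: vinepaser
surface: vinepaser


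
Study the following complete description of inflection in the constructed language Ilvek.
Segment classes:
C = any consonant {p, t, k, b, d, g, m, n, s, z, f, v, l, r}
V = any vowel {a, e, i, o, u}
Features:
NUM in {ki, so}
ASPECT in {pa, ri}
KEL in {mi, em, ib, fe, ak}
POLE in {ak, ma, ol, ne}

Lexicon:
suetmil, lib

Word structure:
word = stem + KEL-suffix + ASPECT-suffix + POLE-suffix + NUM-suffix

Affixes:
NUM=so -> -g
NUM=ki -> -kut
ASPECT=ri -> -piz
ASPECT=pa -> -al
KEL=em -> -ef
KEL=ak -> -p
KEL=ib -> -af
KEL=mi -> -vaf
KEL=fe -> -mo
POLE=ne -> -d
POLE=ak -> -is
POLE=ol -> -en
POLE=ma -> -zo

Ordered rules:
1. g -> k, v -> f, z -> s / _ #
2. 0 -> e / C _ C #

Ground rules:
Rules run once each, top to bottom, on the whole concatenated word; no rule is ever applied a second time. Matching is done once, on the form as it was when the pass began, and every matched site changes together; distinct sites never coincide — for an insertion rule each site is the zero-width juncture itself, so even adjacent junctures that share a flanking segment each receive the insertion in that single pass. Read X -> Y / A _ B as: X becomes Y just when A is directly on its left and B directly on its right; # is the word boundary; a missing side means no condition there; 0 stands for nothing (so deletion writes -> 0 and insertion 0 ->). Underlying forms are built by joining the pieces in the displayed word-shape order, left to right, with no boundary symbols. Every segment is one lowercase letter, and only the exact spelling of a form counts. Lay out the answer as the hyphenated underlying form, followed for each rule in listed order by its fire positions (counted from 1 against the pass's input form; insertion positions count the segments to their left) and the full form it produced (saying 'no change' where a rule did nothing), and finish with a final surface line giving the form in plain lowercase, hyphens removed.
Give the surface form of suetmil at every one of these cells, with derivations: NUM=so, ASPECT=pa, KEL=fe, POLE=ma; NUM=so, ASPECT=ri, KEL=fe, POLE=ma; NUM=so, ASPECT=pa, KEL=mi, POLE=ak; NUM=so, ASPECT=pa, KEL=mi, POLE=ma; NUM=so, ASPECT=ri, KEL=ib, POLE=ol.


cell NUM=so, ASPECT=pa, KEL=fe, POLE=ma:
underlying: suetmil-mo-al-zo-g
1. g -> k, v -> f, z -> s / _ #: fires at position(s) 14: suetmilmoalzok
2. 0 -> e / C _ C #: no change
surface: suetmilmoalzok

cell NUM=so, ASPECT=ri, KEL=fe, POLE=ma:
underlying: suetmil-mo-piz-zo-g
1. g -> k, v -> f, z -> s / _ #: fires at position(s) 15: suetmilmopizzok
2. 0 -> e / C _ C #: no change
surface: suetmilmopizzok

cell NUM=so, ASPECT=pa, KEL=mi, POLE=ak:
underlying: suetmil-vaf-al-is-g
1. g -> k, v -> f, z -> s / _ #: fires at position(s) 15: suetmilvafalisk
2. 0 -> e / C _ C #: inserts after position(s) 14: suetmilvafalisek
surface: suetmilvafalisek

cell NUM=so, ASPECT=pa, KEL=mi, POLE=ma:
underlying: suetmil-vaf-al-zo-g
1. g -> k, v -> f, z -> s / _ #: fires at position(s) 15: suetmilvafalzok
2. 0 -> e / C _ C #: no change
surface: suetmilvafalzok

cell NUM=so, ASPECT=ri, KEL=ib, POLE=ol:
underlying: suetmil-af-piz-en-g
1. g -> k, v -> f, z -> s / _ #: fires at position(s) 15: suetmilafpizenk
2. 0 -> e / C _ C #: inserts after position(s) 14: suetmilafpizenek
surface: suetmilafpizenek


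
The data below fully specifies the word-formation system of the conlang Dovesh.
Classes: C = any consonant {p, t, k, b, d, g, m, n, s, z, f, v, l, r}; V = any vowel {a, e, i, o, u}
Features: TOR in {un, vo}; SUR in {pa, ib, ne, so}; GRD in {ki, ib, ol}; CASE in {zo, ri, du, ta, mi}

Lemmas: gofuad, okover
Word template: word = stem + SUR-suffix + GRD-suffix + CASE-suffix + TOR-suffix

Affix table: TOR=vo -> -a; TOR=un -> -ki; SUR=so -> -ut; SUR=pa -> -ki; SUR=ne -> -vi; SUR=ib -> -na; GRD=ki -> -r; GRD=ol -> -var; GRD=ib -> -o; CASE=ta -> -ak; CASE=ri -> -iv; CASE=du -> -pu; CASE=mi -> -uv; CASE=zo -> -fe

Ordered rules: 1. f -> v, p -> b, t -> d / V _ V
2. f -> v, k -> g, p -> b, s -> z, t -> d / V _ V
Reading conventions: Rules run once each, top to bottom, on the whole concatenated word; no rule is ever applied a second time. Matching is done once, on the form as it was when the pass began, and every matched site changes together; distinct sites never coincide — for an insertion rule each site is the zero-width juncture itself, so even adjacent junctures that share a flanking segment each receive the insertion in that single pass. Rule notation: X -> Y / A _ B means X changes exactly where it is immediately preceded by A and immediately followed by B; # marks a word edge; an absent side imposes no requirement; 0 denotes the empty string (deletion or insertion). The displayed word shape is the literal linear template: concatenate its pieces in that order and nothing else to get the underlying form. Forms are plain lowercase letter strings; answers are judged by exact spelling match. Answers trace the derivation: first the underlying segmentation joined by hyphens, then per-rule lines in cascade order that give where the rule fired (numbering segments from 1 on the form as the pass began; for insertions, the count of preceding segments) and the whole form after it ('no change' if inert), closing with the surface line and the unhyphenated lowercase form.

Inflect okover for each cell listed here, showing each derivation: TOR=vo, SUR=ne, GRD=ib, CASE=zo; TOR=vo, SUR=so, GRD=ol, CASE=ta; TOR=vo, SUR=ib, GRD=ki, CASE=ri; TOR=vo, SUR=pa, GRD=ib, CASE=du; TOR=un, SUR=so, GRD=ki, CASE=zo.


cell TOR=vo, SUR=ne, GRD=ib, CASE=zo:
underlying: okover-vi-o-fe-a
1. f -> v, p -> b, t -> d / V _ V: fires at position(s) 10: okoverviovea
2. f -> v, k -> g, p -> b, s -> z, t -> d / V _ V: fires at position(s) 2: ogoverviovea
surface: ogoverviovea

cell TOR=vo, SUR=so, GRD=ol, CASE=ta:
underlying: okover-ut-var-ak-a
1. f -> v, p -> b, t -> d / V _ V: no change
2. f -> v, k -> g, p -> b, s -> z, t -> d / V _ V: fires at position(s) 2, 13: ogoverutvaraga
surface: ogoverutvaraga

cell TOR=vo, SUR=ib, GRD=ki, CASE=ri:
underlying: okover-na-r-iv-a
1. f -> v, p -> b, t -> d / V _ V: no change
2. f -> v, k -> g, p -> b, s -> z, t -> d / V _ V: fires at position(s) 2: ogovernariva
surface: ogovernariva

cell TOR=vo, SUR=pa, GRD=ib, CASE=du:
underlying: okover-ki-o-pu-a
1. f -> v, p -> b, t -> d / V _ V: fires at position(s) 10: okoverkiobua
2. f -> v, k -> g, p -> b, s -> z, t -> d / V _ V: fires at position(s) 2: ogoverkiobua
surface: ogoverkiobua

cell TOR=un, SUR=so, GRD=ki, CASE=zo:
underlying: okover-ut-r-fe-ki
1. f -> v, p -> b, t -> d / V _ V: no change
2. f -> v, k -> g, p -> b, s -> z, t -> d / V _ V: fires at position(s) 2, 12: ogoverutrfegi
surface: ogoverutrfegi


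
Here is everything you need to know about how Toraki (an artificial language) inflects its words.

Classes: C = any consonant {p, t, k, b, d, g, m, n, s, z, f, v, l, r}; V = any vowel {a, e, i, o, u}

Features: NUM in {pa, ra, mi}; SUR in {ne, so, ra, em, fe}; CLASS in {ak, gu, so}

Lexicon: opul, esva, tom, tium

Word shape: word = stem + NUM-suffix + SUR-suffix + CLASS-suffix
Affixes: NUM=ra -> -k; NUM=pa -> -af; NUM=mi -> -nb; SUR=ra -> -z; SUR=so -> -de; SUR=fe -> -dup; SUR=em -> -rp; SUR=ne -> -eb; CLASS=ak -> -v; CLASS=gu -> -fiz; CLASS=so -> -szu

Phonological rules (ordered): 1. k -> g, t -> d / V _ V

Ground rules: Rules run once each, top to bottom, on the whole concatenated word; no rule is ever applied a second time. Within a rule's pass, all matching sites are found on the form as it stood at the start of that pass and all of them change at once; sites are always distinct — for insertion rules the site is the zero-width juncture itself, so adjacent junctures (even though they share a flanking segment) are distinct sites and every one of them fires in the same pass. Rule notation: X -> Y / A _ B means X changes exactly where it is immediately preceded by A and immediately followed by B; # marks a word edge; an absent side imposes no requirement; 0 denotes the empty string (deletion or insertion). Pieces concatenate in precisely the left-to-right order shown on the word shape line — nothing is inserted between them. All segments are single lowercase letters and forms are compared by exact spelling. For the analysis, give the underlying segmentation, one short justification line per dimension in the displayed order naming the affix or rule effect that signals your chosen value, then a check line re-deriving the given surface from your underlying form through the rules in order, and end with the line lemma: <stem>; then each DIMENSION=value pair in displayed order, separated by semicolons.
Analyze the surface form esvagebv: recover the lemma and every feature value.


underlying: esva-k-eb-v
NUM=ra - signalled by the affix -k
SUR=ne - signalled by the affix -eb
CLASS=ak - signalled by the affix -v
check: esvakebv -> esvagebv
lemma: esva; NUM=ra; SUR=ne; CLASS=ak


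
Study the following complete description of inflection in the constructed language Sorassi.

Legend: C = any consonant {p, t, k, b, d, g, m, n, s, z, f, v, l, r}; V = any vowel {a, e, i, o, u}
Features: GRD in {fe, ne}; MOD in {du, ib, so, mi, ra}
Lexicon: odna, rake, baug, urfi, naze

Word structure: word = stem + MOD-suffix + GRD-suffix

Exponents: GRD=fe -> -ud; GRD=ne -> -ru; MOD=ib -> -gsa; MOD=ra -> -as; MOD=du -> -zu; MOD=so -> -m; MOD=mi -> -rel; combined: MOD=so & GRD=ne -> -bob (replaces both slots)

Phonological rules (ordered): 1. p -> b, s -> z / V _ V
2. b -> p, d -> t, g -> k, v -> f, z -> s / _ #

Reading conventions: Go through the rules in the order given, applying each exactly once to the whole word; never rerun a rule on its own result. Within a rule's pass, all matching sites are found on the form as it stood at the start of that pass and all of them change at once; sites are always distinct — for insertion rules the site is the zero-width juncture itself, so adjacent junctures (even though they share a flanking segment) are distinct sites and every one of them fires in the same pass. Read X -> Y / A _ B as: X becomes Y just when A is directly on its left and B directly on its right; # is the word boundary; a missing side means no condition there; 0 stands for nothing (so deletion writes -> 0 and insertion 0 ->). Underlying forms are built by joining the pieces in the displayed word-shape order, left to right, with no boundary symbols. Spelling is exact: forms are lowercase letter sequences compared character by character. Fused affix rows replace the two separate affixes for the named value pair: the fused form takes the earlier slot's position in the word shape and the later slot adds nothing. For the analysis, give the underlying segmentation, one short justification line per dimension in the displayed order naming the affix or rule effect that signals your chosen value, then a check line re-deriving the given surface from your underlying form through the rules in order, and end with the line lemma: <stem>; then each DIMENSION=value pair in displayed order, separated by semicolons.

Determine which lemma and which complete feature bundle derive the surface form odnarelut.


underlying: odna-rel-ud
GRD=fe - signalled by the affix -ud
MOD=mi - signalled by the affix -rel
check: odnarelud -> odnarelud -> odnarelut
lemma: odna; GRD=fe; MOD=mi


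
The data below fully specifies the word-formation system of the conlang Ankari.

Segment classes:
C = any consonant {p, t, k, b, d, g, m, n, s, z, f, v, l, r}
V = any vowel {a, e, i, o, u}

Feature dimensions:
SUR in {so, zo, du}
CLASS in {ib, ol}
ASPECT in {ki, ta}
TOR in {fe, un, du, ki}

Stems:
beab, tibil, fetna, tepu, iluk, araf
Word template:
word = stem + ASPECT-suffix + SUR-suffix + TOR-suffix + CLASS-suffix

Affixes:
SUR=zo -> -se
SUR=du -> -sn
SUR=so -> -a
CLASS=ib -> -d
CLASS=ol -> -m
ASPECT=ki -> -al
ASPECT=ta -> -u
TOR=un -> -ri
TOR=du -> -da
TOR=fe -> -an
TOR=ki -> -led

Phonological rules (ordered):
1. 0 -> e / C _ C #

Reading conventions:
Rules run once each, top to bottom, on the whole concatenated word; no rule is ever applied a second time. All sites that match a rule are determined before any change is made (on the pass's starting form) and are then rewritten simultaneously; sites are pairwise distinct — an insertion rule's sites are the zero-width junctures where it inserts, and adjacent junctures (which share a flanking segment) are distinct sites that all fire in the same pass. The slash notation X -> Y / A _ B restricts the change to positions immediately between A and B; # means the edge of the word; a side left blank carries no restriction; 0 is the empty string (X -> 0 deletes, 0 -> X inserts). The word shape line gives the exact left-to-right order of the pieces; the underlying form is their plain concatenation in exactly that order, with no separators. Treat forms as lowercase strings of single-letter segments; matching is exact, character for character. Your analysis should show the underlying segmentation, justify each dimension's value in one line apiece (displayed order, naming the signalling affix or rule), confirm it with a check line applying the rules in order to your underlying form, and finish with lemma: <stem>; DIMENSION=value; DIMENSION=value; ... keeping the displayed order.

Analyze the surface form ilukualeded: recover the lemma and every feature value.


underlying: iluk-u-a-led-d
SUR=so - signalled by the affix -a
CLASS=ib - signalled by the affix -d
ASPECT=ta - signalled by the affix -u
TOR=ki - signalled by the affix -led
check: ilukualedd -> ilukualeded
lemma: iluk; SUR=so; CLASS=ib; ASPECT=ta; TOR=ki


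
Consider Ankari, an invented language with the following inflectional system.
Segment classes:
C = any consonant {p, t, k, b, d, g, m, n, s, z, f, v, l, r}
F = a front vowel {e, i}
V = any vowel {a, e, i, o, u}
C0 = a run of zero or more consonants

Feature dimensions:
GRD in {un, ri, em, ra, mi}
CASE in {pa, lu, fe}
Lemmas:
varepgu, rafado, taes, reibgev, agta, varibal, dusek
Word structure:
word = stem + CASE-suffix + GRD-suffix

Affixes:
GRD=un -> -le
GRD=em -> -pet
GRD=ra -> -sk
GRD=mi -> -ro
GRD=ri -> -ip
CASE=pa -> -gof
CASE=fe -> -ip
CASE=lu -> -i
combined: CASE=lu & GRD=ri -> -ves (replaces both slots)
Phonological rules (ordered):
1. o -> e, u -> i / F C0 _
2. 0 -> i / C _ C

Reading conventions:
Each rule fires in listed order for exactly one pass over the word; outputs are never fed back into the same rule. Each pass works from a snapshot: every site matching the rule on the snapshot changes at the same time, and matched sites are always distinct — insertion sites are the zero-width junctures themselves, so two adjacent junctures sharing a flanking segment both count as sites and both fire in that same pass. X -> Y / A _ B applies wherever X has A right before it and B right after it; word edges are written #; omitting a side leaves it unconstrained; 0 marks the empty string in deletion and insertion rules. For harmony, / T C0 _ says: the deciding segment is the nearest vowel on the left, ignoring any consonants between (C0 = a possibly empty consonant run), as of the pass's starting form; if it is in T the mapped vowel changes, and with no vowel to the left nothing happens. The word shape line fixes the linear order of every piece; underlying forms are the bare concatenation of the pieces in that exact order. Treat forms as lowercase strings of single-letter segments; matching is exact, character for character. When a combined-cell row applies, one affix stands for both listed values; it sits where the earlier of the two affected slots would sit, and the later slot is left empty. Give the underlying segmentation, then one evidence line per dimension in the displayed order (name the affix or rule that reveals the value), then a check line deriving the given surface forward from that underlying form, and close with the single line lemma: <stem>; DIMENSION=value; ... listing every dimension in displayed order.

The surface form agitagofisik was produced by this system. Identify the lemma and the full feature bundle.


underlying: agta-gof-sk
GRD=ra - signalled by the affix -sk
CASE=pa - signalled by the affix -gof
check: agtagofsk -> agtagofsk -> agitagofisik
lemma: agta; GRD=ra; CASE=pa


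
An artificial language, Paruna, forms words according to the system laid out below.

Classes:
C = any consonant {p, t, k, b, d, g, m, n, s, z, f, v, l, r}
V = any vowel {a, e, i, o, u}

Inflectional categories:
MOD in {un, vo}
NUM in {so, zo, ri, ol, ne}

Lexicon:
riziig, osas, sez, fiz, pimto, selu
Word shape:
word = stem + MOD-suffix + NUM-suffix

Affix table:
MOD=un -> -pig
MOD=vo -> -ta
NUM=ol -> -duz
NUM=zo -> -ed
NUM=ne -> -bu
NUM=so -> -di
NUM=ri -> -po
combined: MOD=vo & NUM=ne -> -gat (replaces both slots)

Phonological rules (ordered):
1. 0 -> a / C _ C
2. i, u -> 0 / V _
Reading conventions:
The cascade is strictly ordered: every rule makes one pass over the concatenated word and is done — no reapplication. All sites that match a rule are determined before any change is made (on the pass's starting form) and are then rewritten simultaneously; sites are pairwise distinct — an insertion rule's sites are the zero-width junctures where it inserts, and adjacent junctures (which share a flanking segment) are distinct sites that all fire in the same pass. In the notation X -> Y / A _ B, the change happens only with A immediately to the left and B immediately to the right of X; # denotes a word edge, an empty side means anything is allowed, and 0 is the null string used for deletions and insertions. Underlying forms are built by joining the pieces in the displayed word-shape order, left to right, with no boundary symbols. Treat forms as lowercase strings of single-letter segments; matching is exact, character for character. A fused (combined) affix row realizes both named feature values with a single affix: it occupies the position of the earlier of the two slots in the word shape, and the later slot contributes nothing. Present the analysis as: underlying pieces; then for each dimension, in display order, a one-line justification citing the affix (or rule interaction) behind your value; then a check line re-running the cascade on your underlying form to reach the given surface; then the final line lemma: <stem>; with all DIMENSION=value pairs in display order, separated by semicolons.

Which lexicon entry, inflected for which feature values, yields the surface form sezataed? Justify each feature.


underlying: sez-ta-ed
MOD=vo - signalled by the affix -ta
NUM=zo - signalled by the affix -ed
check: seztaed -> sezataed -> sezataed
lemma: sez; MOD=vo; NUM=zo


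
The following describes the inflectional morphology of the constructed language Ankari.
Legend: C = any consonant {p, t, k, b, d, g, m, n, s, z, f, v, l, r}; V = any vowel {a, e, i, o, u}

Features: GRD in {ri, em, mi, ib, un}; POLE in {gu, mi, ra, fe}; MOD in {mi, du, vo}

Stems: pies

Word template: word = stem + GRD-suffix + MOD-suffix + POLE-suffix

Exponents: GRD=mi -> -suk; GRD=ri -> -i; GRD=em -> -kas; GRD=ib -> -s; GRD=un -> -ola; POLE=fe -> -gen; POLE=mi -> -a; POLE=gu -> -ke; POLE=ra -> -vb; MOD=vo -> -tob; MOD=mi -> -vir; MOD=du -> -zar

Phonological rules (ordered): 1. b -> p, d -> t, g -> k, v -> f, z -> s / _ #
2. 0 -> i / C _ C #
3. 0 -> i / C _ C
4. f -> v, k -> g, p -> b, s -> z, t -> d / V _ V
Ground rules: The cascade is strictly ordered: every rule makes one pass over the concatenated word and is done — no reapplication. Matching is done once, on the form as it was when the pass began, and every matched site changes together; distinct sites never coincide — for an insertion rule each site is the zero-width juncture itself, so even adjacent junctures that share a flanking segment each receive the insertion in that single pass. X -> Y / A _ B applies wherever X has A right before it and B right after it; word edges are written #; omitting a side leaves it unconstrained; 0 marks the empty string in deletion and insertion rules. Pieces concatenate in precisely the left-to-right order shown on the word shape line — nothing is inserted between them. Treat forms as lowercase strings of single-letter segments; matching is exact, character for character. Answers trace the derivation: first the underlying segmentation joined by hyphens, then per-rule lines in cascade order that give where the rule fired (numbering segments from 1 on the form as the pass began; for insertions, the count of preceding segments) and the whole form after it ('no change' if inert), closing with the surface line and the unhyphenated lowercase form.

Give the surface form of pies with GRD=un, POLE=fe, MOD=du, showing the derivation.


underlying: pies-ola-zar-gen
1. b -> p, d -> t, g -> k, v -> f, z -> s / _ #: no change
2. 0 -> i / C _ C #: no change
3. 0 -> i / C _ C: inserts after position(s) 10: piesolazarigen
4. f -> v, k -> g, p -> b, s -> z, t -> d / V _ V: fires at position(s) 4: piezolazarigen
surface: piezolazarigen


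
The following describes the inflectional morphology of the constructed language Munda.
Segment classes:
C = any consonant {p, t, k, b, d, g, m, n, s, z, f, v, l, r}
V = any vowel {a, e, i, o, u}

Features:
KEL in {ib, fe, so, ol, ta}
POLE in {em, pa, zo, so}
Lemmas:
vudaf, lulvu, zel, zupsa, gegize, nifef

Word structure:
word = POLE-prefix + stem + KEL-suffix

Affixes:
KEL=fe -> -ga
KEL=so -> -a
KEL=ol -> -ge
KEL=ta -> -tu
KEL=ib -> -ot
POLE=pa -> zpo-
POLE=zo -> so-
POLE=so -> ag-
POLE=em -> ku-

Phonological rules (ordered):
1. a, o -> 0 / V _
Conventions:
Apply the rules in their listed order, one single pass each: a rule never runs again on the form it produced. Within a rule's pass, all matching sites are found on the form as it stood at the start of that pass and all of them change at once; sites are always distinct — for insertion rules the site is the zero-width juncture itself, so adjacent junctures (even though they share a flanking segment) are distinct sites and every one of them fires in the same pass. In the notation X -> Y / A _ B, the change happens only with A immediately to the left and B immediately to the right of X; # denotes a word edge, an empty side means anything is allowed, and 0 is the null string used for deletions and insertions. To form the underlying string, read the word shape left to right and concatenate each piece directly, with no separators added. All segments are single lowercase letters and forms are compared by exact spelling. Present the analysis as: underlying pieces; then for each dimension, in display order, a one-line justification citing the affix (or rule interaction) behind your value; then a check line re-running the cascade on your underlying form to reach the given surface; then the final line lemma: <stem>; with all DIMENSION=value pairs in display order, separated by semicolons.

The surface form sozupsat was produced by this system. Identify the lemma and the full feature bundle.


underlying: so-zupsa-ot
KEL=ib - signalled by the affix -ot
POLE=zo - signalled by the affix so-
check: sozupsaot -> sozupsat
lemma: zupsa; KEL=ib; POLE=zo


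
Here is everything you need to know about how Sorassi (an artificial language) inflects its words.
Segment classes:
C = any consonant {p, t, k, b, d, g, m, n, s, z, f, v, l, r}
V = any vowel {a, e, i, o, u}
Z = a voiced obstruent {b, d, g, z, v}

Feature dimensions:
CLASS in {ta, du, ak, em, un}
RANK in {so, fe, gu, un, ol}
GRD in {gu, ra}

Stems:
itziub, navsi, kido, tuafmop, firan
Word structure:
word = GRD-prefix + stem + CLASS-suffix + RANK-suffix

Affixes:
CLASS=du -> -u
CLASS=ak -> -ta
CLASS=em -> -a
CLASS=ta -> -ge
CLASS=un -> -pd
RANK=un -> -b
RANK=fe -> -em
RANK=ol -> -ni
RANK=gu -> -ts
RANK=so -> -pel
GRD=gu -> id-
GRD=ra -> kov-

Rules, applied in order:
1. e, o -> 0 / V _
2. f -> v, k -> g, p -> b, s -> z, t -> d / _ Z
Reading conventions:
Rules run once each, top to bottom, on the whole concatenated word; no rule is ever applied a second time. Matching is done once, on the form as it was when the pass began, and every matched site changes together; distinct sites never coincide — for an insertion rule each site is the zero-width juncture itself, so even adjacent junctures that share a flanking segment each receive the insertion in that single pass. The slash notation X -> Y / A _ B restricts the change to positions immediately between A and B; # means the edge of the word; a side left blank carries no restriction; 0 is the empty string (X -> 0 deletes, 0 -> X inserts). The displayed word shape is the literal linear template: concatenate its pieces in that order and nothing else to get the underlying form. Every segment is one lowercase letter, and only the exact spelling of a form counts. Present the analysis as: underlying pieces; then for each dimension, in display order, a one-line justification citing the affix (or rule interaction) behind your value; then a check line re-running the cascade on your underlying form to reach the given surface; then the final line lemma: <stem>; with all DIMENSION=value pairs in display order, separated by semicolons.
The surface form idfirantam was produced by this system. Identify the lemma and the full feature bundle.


underlying: id-firan-ta-em
CLASS=ak - signalled by the affix -ta
RANK=fe - signalled by the affix -em
GRD=gu - signalled by the affix id-
check: idfirantaem -> idfirantam -> idfirantam
lemma: firan; CLASS=ak; RANK=fe; GRD=gu


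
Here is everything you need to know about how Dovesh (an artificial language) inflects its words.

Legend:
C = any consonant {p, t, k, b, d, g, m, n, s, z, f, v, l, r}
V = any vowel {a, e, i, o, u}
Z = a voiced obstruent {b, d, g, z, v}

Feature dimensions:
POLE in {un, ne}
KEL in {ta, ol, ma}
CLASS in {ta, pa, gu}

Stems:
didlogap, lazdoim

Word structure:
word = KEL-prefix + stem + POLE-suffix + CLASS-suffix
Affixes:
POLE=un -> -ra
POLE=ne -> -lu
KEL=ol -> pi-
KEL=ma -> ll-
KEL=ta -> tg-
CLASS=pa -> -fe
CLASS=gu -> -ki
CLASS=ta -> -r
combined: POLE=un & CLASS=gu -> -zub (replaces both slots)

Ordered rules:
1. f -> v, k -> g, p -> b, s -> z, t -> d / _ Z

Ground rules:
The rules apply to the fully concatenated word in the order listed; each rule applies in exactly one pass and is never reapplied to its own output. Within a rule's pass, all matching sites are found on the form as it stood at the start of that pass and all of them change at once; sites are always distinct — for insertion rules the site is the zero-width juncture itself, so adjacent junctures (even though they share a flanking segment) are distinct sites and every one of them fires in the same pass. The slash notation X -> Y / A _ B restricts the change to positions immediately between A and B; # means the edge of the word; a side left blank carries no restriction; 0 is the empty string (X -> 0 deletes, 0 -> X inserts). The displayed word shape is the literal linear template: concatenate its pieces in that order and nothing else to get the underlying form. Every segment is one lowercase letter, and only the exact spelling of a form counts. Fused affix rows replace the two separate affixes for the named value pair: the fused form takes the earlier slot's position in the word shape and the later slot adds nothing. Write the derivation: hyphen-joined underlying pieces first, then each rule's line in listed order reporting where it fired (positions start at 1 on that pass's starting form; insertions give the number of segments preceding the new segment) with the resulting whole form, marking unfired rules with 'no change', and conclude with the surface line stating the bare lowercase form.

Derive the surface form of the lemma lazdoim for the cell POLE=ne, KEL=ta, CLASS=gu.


underlying: tg-lazdoim-lu-ki
1. f -> v, k -> g, p -> b, s -> z, t -> d / _ Z: fires at position(s) 1: dglazdoimluki
surface: dglazdoimluki
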